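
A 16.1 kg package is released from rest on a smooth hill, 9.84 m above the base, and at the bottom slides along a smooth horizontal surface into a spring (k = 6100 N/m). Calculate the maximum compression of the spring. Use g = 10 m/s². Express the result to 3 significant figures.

Gravitational PE at the top equals spring PE at max compression: mgh = ½kx²
x = √(2mgh/k) = √(2 × 16.1 × 10 × 9.84 / 6100) = 0.7207 m

x = 0.721 m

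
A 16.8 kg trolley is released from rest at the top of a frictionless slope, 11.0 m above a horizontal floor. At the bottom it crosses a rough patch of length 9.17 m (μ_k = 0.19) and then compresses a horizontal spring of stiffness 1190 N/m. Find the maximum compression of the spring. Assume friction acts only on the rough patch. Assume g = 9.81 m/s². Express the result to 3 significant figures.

x = 1.60 m

Initial energy: E₁ = mgh = (16.8)(9.81)(11.0) = 1812.9 J
Friction removes W_f = μ_k mg d = (0.19)(16.8)(9.81)(9.17) = 287.1 J
Energy reaching the spring: E = 1812.9 − 287.1 = 1525.7 J
At max compression ½kx² = E ⇒ x = √(2E/k) = √(2 × 1525.7/1190) = 1.601 m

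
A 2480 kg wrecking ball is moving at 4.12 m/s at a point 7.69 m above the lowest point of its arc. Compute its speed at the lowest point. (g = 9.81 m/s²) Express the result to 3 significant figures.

By conservation of mechanical energy, ½mv₀² + mgh = ½mv²
v² = v₀² + 2gh = (4.12)² + 2(9.81)(7.69) = 167.85
v = √167.85 = 12.96 m/s

v = 13.0 m/s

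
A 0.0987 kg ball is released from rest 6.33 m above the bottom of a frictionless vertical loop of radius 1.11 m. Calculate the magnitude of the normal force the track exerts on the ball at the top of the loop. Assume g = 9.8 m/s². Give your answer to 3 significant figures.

N = 6.20 N

Energy from release to top (height 2r): mgh = ½mv_top² + mg(2r)
v_top² = 2g(h − 2r) = 2(9.8)(6.33 − 2.220) = 80.556 m²/s²
At the top, both N and weight point toward the centre: N + mg = mv_top²/r
N = m(v_top²/r − g) = 0.0987(80.556/1.11 − 9.8) = 6.196 N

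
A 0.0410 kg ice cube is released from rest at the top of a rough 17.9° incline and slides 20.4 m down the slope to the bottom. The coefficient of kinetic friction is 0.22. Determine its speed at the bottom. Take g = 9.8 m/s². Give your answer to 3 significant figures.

Energy: mgh = ½mv² + W_f, with h = L sinθ and W_f = μ_k (mg cosθ) L
mgh = mgL sinθ = (0.0410)(9.8)(20.4)sin17.9° = 2.5193 J
W_f = μ_k mg cosθ · L = (0.22)(0.0410)(9.8)cos17.9°·20.4 = 1.716 J
½mv² = 2.5193 − 1.716 = 0.80333 J
v = √(2 × 0.80333/0.0410) = 6.260 m/s

v = 6.26 m/s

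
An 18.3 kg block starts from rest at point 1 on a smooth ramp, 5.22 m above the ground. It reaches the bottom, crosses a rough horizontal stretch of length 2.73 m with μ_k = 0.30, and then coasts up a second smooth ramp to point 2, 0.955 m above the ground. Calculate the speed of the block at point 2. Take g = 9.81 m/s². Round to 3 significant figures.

v = 8.22 m/s

Energy at 1: mgh₁ = (18.3)(9.81)(5.22) = 937.11 J
Friction loss: W_f = μ_k mg d = 147.0 J
At 2: ½mv² + mgh₂ = mgh₁ − W_f
½mv² = 937.11 − 147.0 − 171.44 = 618.64 J
v = √(2 × 618.64/18.3) = 8.223 m/s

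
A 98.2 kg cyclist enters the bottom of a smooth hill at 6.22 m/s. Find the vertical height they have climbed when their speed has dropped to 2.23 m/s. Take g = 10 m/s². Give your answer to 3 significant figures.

Conservation of energy: ½mv₁² = ½mv₂² + mgh
h = (v₁² − v₂²)/(2g) = (6.22² − 2.23²)/(2 × 10) = 1.686 m

h = 1.69 m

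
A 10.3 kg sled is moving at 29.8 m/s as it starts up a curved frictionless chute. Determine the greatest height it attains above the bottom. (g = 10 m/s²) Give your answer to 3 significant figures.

By energy conservation, ½mv² = mgh
h = v²/(2g) = 29.8²/(2 × 10) = 44.40 m

h = 44.4 m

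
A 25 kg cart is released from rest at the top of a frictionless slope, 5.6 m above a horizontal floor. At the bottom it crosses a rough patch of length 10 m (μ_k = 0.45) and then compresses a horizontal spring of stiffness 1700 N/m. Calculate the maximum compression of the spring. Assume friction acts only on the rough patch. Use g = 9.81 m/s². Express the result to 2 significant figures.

Initial energy: E₁ = mgh = (25)(9.81)(5.6) = 1373.4 J
Friction removes W_f = μ_k mg d = (0.45)(25)(9.81)(10) = 1104 J
Energy reaching the spring: E = 1373.4 − 1104 = 269.77 J
At max compression ½kx² = E ⇒ x = √(2E/k) = √(2 × 269.77/1700) = 0.5634 m

x = 0.56 m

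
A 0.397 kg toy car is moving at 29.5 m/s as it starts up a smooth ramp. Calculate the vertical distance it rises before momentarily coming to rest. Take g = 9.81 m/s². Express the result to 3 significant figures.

h = 44.4 m

Setting KE at the bottom equal to PE gained: ½mv² = mgh
h = v²/(2g) = 29.5²/(2 × 9.81) = 44.36 m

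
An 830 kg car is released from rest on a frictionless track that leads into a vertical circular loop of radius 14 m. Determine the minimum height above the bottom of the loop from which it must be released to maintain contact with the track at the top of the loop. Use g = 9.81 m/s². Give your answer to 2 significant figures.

At the top, for minimum speed gravity alone supplies the centripetal force: mg = mv_top²/r ⇒ v_top² = gr = 137.3 m²/s²
Energy conservation from release height h to the top (height 2r): mgh = ½mv_top² + mg(2r)
h = v_top²/(2g) + 2r = r/2 + 2r = 5r/2 = 35.00 m

h = 35 m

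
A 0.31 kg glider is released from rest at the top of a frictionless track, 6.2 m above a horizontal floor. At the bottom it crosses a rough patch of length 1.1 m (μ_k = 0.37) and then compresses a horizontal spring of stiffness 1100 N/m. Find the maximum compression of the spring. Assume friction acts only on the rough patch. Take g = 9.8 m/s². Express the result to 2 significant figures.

x = 0.18 m

Initial energy: E₁ = mgh = (0.31)(9.8)(6.2) = 18.836 J
Friction removes W_f = μ_k mg d = (0.37)(0.31)(9.8)(1.1) = 1.236 J
Energy reaching the spring: E = 18.836 − 1.236 = 17.599 J
At max compression ½kx² = E ⇒ x = √(2E/k) = √(2 × 17.599/1100) = 0.1789 m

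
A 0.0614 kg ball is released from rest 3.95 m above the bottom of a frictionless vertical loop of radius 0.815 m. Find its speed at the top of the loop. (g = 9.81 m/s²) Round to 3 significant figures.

v = 6.75 m/s

Energy conservation: mgh = ½mv_top² + mg(2r)
v_top² = 2g(h − 2r) = 2(9.81)(3.95 − 1.630) = 45.52
v_top = 6.747 m/s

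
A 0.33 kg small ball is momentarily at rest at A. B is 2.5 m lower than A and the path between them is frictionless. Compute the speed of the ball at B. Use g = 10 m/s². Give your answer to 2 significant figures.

Equating total energy at the two states: mgh = ½mv²
v = √(2gh) = √(2 × 10 × 2.5) = √50.000 = 7.071 m/s

v = 7.1 m/s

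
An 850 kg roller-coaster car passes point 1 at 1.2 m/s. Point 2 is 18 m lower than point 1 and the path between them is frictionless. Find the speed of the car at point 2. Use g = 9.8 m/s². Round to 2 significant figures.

Mechanical energy is conserved (no friction): ½mv₀² + mgh = ½mv²
v² = v₀² + 2gh = (1.2)² + 2(9.8)(18) = 354.24
v = √354.24 = 18.82 m/s

v = 19 m/s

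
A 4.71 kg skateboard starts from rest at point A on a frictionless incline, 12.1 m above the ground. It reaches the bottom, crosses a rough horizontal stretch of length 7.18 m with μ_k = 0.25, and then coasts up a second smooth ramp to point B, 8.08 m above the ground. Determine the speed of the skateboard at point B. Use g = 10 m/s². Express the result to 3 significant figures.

v = 6.67 m/s

Energy at A: mgh₁ = (4.71)(10)(12.1) = 569.91 J
Friction loss: W_f = μ_k mg d = 84.54 J
At B: ½mv² + mgh₂ = mgh₁ − W_f
½mv² = 569.91 − 84.54 − 380.57 = 104.80 J
v = √(2 × 104.80/4.71) = 6.671 m/s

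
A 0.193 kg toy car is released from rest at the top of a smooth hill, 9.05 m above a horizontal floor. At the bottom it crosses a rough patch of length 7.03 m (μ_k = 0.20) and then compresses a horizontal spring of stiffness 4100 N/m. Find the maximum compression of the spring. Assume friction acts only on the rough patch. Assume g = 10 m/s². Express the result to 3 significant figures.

Initial energy: E₁ = mgh = (0.193)(10)(9.05) = 17.467 J
Friction removes W_f = μ_k mg d = (0.20)(0.193)(10)(7.03) = 2.714 J
Energy reaching the spring: E = 17.467 − 2.714 = 14.753 J
At max compression ½kx² = E ⇒ x = √(2E/k) = √(2 × 14.753/4100) = 0.08483 m

x = 0.0848 m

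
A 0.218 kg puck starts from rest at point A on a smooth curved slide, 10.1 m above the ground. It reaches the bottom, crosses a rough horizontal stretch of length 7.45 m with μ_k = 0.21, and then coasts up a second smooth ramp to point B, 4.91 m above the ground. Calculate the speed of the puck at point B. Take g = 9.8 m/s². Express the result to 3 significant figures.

v = 8.43 m/s

Energy at A: mgh₁ = (0.218)(9.8)(10.1) = 21.578 J
Friction loss: W_f = μ_k mg d = 3.342 J
At B: ½mv² + mgh₂ = mgh₁ − W_f
½mv² = 21.578 − 3.342 − 10.490 = 7.7455 J
v = √(2 × 7.7455/0.218) = 8.430 m/s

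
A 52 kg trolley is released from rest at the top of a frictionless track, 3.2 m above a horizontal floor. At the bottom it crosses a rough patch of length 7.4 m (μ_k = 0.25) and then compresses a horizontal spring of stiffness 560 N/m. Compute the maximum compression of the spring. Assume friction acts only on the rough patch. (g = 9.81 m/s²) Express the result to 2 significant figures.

Initial energy: E₁ = mgh = (52)(9.81)(3.2) = 1632.4 J
Friction removes W_f = μ_k mg d = (0.25)(52)(9.81)(7.4) = 943.7 J
Energy reaching the spring: E = 1632.4 − 943.7 = 688.66 J
At max compression ½kx² = E ⇒ x = √(2E/k) = √(2 × 688.66/560) = 1.568 m

x = 1.6 m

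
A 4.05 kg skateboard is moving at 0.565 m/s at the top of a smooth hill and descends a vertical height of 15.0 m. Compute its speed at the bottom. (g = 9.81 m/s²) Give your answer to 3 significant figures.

Equating total energy at the two states: ½mv₀² + mgh = ½mv²
v² = v₀² + 2gh = (0.565)² + 2(9.81)(15.0) = 294.62
v = √294.62 = 17.16 m/s

v = 17.2 m/s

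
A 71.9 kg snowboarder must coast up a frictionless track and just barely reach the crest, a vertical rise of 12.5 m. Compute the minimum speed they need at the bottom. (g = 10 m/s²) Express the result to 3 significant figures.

v = 15.8 m/s

At the top they are momentarily at rest, so all KE converts to PE: ½mv² = mgh
v = √(2gh) = √(2 × 10 × 12.5) = 15.81 m/s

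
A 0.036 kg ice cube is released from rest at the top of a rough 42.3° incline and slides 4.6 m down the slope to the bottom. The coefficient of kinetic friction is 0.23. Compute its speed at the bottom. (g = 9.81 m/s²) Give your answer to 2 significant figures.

v = 6.7 m/s

Energy: mgh = ½mv² + W_f, with h = L sinθ and W_f = μ_k (mg cosθ) L
mgh = mgL sinθ = (0.036)(9.81)(4.6)sin42.3° = 1.0933 J
W_f = μ_k mg cosθ · L = (0.23)(0.036)(9.81)cos42.3°·4.6 = 0.2764 J
½mv² = 1.0933 − 0.2764 = 0.81697 J
v = √(2 × 0.81697/0.036) = 6.737 m/s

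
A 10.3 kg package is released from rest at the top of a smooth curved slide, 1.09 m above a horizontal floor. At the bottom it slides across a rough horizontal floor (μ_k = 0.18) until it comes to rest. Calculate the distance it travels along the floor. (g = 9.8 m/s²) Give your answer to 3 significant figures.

d = 6.06 m

Energy bookkeeping (friction removes W_f = μ_k N d):
At rest all PE has been dissipated by friction: mgh = μ_k m g d
d = h/μ_k = 1.09/0.18 = 6.056 m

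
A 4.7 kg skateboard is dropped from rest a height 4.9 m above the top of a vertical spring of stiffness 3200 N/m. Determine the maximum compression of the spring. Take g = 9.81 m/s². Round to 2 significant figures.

x = 0.39 m

Take the reference level at the top of the uncompressed spring. At max compression the skateboard has fallen H + x and is momentarily at rest:
mg(H + x) = ½kx²
½(3200)x² − (4.7)(9.81)x − (4.7)(9.81)(4.9) = 0
1600x² − 46.11x − 225.9 = 0
x = [46.11 + √(2126 + 1.4459e+06)]/(2 × 1600) = 0.3905 m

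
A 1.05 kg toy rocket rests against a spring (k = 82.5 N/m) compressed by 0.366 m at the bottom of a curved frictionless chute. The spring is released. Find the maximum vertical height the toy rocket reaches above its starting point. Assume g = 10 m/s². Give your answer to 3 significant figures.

At maximum height the toy rocket is at rest, so ½kx² = mgh
h = kx²/(2mg) = (82.5)(0.366)²/(2 × 1.05 × 10) = 0.5263 m

h = 0.526 m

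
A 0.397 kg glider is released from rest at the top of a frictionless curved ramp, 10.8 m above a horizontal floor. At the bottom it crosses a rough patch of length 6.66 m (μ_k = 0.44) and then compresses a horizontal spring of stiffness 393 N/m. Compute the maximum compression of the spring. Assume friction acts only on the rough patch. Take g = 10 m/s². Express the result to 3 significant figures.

x = 0.399 m

Initial energy: E₁ = mgh = (0.397)(10)(10.8) = 42.876 J
Friction removes W_f = μ_k mg d = (0.44)(0.397)(10)(6.66) = 11.63 J
Energy reaching the spring: E = 42.876 − 11.63 = 31.242 J
At max compression ½kx² = E ⇒ x = √(2E/k) = √(2 × 31.242/393) = 0.3987 m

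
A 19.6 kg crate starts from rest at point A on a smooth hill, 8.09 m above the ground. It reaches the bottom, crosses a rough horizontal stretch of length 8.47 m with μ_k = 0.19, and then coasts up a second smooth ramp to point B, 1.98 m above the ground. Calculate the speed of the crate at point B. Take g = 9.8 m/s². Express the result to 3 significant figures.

v = 9.39 m/s

Energy at A: mgh₁ = (19.6)(9.8)(8.09) = 1553.9 J
Friction loss: W_f = μ_k mg d = 309.1 J
At B: ½mv² + mgh₂ = mgh₁ − W_f
½mv² = 1553.9 − 309.1 − 380.32 = 864.49 J
v = √(2 × 864.49/19.6) = 9.392 m/s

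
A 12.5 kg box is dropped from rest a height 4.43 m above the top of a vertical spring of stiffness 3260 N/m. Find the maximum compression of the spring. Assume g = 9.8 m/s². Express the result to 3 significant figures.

Measuring PE from the top of the relaxed spring, at max compression the box has dropped H + x with zero KE, so:
mg(H + x) = ½kx²
½(3260)x² − (12.5)(9.8)x − (12.5)(9.8)(4.43) = 0
1630x² − 122.5x − 542.7 = 0
x = [122.5 + √(15006 + 3.5382e+06)]/(2 × 1630) = 0.6158 m

x = 0.616 m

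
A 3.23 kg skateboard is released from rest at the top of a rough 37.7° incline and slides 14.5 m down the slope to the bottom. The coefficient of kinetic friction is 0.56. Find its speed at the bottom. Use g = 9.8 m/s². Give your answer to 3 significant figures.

Taking the bottom as reference, mgh = ½mv² + μ_k N L with h = L sinθ, N = mg cosθ:
mgh = mgL sinθ = (3.23)(9.8)(14.5)sin37.7° = 280.68 J
W_f = μ_k mg cosθ · L = (0.56)(3.23)(9.8)cos37.7°·14.5 = 203.4 J
½mv² = 280.68 − 203.4 = 77.312 J
v = √(2 × 77.312/3.23) = 6.919 m/s

v = 6.92 m/s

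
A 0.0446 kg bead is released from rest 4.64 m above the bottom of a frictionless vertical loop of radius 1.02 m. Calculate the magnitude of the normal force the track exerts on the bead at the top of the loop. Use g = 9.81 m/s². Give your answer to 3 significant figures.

Energy from release to top (height 2r): mgh = ½mv_top² + mg(2r)
v_top² = 2g(h − 2r) = 2(9.81)(4.64 − 2.040) = 51.012 m²/s²
At the top, both N and weight point toward the centre: N + mg = mv_top²/r
N = m(v_top²/r − g) = 0.0446(51.012/1.02 − 9.81) = 1.793 N

N = 1.79 N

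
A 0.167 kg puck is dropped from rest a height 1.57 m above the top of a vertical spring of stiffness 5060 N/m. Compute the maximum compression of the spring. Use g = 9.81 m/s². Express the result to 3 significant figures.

Let x be the compression. The total drop is H + x, and the puck is instantaneously at rest at max compression, so energy conservation gives:
mg(H + x) = ½kx²
½(5060)x² − (0.167)(9.81)x − (0.167)(9.81)(1.57) = 0
2530x² − 1.638x − 2.572 = 0
x = [1.638 + √(2.684 + 26029)]/(2 × 2530) = 0.03221 m

x = 0.0322 m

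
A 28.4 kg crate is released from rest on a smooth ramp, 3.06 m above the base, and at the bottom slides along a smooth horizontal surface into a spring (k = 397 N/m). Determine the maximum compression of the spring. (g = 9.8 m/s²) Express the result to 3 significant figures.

x = 2.07 m

Gravitational PE at the top equals spring PE at max compression: mgh = ½kx²
x = √(2mgh/k) = √(2 × 28.4 × 9.8 × 3.06 / 397) = 2.071 m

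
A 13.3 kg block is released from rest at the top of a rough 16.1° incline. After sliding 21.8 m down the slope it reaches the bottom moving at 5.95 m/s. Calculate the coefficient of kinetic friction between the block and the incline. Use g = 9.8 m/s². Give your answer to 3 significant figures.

The energy dissipated by friction is the PE lost minus the KE gained:
mgL sinθ = 787.97 J; ½mv² = 235.43 J
W_f = 787.97 − 235.43 = 552.5 J
μ_k = W_f/(mg cosθ · L) = 552.5/(125.2 × 21.8) = 0.2024

μ_k = 0.202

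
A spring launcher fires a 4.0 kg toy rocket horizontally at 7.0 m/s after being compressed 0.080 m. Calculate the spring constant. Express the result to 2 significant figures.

Energy stored in the spring equals the launch KE: ½kx² = ½mv²
k = mv²/x² = (4.0)(7.0)²/(0.080)² = 30625 N/m

k = 31000 N/m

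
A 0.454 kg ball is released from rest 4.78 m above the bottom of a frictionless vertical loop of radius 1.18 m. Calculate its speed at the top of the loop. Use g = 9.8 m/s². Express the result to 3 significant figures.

v = 6.89 m/s

Energy conservation: mgh = ½mv_top² + mg(2r)
v_top² = 2g(h − 2r) = 2(9.8)(4.78 − 2.360) = 47.43
v_top = 6.887 m/s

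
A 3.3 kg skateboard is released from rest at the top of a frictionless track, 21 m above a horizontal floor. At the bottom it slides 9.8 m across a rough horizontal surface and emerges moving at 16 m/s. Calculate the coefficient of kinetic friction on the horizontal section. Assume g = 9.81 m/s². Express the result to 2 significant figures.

Applying the work–energy principle:
mgh = ½mv² + μ_k m g d
mgh = 679.83 J; ½mv² = 422.40 J
W_f = 679.83 − 422.40 = 257.4 J
μ_k = W_f/(mg·d) = 257.4/(32.37 × 9.8) = 0.8114

μ_k = 0.81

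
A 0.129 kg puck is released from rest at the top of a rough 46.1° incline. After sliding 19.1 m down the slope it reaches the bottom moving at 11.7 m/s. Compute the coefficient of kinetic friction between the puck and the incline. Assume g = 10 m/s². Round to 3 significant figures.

μ_k = 0.522

Energy balance down the incline: mg L sinθ − ½mv² = μ_k (mg cosθ) L
mgL sinθ = 17.754 J; ½mv² = 8.8294 J
W_f = 17.754 − 8.8294 = 8.924 J
μ_k = W_f/(mg cosθ · L) = 8.924/(0.8945 × 19.1) = 0.5224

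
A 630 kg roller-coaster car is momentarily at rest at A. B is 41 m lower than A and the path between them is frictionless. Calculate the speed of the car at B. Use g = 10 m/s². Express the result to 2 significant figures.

v = 29 m/s

Mechanical energy is conserved (no friction): mgh = ½mv²
The mass cancels from both sides.
v = √(2gh) = √(2 × 10 × 41) = √820.00 = 28.64 m/s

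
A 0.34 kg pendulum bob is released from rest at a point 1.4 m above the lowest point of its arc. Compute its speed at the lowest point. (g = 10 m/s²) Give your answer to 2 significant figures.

v = 5.3 m/s

By conservation of mechanical energy, mgh = ½mv²
The mass cancels from both sides.
v = √(2gh) = √(2 × 10 × 1.4) = √28.000 = 5.292 m/s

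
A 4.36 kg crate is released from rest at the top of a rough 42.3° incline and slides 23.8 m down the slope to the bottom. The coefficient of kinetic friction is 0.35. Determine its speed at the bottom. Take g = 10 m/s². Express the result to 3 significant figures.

v = 14.0 m/s

Work–energy: mg(L sinθ) − μ_k(mg cosθ)L = ½mv²
mgh = mgL sinθ = (4.36)(10)(23.8)sin42.3° = 698.37 J
W_f = μ_k mg cosθ · L = (0.35)(4.36)(10)cos42.3°·23.8 = 268.6 J
½mv² = 698.37 − 268.6 = 429.75 J
v = √(2 × 429.75/4.36) = 14.04 m/s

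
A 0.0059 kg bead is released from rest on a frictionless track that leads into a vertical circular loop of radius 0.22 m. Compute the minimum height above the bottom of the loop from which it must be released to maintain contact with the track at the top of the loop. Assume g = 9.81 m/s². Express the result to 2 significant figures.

At the top, for minimum speed gravity alone supplies the centripetal force: mg = mv_top²/r ⇒ v_top² = gr = 2.158 m²/s²
Energy conservation from release height h to the top (height 2r): mgh = ½mv_top² + mg(2r)
h = v_top²/(2g) + 2r = r/2 + 2r = 5r/2 = 0.5500 m

h = 0.55 m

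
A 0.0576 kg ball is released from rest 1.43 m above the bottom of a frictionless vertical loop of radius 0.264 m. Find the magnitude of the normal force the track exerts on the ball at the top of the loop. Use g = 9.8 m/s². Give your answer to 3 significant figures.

Energy from release to top (height 2r): mgh = ½mv_top² + mg(2r)
v_top² = 2g(h − 2r) = 2(9.8)(1.43 − 0.5280) = 17.679 m²/s²
At the top, both N and weight point toward the centre: N + mg = mv_top²/r
N = m(v_top²/r − g) = 0.0576(17.679/0.264 − 9.8) = 3.293 N

N = 3.29 N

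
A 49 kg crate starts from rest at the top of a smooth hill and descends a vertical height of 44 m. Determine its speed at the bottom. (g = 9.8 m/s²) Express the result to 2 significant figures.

Mechanical energy is conserved (no friction): mgh = ½mv²
v = √(2gh) = √(2 × 9.8 × 44) = √862.40 = 29.37 m/s

v = 29 m/s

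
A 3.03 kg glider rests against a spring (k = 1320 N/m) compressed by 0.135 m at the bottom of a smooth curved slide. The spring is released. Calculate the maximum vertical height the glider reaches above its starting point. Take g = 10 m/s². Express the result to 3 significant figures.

Energy conservation from release to the highest point: ½kx² = mgh
h = kx²/(2mg) = (1320)(0.135)²/(2 × 3.03 × 10) = 0.3970 m

h = 0.397 m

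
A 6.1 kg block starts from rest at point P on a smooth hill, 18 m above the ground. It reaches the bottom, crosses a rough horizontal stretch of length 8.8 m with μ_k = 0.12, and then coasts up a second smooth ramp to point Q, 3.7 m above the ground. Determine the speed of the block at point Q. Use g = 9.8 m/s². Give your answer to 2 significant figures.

Energy at P: mgh₁ = (6.1)(9.8)(18) = 1076.0 J
Friction loss: W_f = μ_k mg d = 63.13 J
At Q: ½mv² + mgh₂ = mgh₁ − W_f
½mv² = 1076.0 − 63.13 − 221.19 = 791.73 J
v = √(2 × 791.73/6.1) = 16.11 m/s

v = 16 m/s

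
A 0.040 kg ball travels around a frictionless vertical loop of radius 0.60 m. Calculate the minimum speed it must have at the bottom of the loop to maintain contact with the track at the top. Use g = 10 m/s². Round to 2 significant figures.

At the top: mg = mv_top²/r ⇒ v_top² = gr = 6.000 m²/s²
Energy from bottom to top (height 2r): ½mv_bot² = ½mv_top² + mg(2r)
v_bot² = gr + 4gr = 5gr = 30.00
v_bot = √(5gr) = 5.477 m/s

v = 5.5 m/s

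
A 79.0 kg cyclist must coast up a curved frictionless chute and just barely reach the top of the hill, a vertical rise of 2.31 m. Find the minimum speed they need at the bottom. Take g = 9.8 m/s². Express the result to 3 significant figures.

At the top they are momentarily at rest, so all KE converts to PE: ½mv² = mgh
v = √(2gh) = √(2 × 9.8 × 2.31) = 6.729 m/s

v = 6.73 m/s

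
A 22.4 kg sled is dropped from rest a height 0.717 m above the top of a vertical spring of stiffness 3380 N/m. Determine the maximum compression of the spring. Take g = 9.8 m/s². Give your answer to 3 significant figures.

x = 0.377 m

Let x be the compression. The total drop is H + x, and the sled is instantaneously at rest at max compression, so energy conservation gives:
mg(H + x) = ½kx²
½(3380)x² − (22.4)(9.8)x − (22.4)(9.8)(0.717) = 0
1690x² − 219.5x − 157.4 = 0
x = [219.5 + √(48189 + 1.0640e+06)]/(2 × 1690) = 0.3770 m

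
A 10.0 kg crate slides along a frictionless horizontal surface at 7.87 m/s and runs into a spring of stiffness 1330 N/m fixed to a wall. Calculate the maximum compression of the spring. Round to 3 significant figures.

x = 0.682 m

Conservation of energy between contact and max compression: ½mv² = ½kx²
x = v√(m/k) = 7.87 × √(10.0/1330) = 0.6824 m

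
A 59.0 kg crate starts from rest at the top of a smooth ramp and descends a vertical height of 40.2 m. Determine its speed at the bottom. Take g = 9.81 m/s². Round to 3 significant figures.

v = 28.1 m/s

By conservation of mechanical energy, mgh = ½mv²
The mass cancels from both sides.
v = √(2gh) = √(2 × 9.81 × 40.2) = √788.72 = 28.08 m/s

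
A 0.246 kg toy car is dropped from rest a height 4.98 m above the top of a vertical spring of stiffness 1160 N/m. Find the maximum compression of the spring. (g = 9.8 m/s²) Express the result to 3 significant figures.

Measuring PE from the top of the relaxed spring, at max compression the car has dropped H + x with zero KE, so:
mg(H + x) = ½kx²
½(1160)x² − (0.246)(9.8)x − (0.246)(9.8)(4.98) = 0
580.0x² − 2.411x − 12.01 = 0
x = [2.411 + √(5.812 + 27853)]/(2 × 580.0) = 0.1460 m

x = 0.146 m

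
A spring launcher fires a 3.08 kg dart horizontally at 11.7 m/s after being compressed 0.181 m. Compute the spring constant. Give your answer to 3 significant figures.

k = 12900 N/m

Spring PE at full compression equals KE at release: ½kx² = ½mv²
k = mv²/x² = (3.08)(11.7)²/(0.181)² = 12870 N/m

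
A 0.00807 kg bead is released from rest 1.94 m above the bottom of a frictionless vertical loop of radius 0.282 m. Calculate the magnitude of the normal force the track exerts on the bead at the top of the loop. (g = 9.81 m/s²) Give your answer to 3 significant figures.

Energy from release to top (height 2r): mgh = ½mv_top² + mg(2r)
v_top² = 2g(h − 2r) = 2(9.81)(1.94 − 0.5640) = 26.997 m²/s²
At the top, both N and weight point toward the centre: N + mg = mv_top²/r
N = m(v_top²/r − g) = 0.00807(26.997/0.282 − 9.81) = 0.6934 N

N = 0.693 N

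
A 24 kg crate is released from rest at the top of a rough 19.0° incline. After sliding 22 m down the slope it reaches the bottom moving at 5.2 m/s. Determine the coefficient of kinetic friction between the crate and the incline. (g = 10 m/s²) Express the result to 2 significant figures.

The energy dissipated by friction is the PE lost minus the KE gained:
mgL sinθ = 1719.0 J; ½mv² = 324.48 J
W_f = 1719.0 − 324.48 = 1395 J
μ_k = W_f/(mg cosθ · L) = 1395/(226.9 × 22) = 0.2793

μ_k = 0.28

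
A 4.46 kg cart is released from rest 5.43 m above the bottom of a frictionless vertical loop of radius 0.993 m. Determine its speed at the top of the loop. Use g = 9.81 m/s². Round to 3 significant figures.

Energy conservation: mgh = ½mv_top² + mg(2r)
v_top² = 2g(h − 2r) = 2(9.81)(5.43 − 1.986) = 67.57
v_top = 8.220 m/s

v = 8.22 m/s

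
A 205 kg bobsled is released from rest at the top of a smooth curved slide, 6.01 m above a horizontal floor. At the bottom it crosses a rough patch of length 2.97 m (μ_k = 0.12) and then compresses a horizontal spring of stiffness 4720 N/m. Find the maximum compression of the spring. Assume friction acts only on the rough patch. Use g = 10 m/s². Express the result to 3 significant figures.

Initial energy: E₁ = mgh = (205)(10)(6.01) = 12320 J
Friction removes W_f = μ_k mg d = (0.12)(205)(10)(2.97) = 730.6 J
Energy reaching the spring: E = 12320 − 730.6 = 11590 J
At max compression ½kx² = E ⇒ x = √(2E/k) = √(2 × 11590/4720) = 2.216 m

x = 2.22 m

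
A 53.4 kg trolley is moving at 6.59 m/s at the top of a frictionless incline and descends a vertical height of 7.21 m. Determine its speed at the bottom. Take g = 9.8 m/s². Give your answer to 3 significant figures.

Energy conservation between the two points: ½mv₀² + mgh = ½mv²
v² = v₀² + 2gh = (6.59)² + 2(9.8)(7.21) = 184.74
v = √184.74 = 13.59 m/s

v = 13.6 m/s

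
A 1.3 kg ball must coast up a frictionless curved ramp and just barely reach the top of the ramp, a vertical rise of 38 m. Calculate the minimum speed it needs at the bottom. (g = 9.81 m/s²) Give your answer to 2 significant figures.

At the top it is momentarily at rest, so all KE converts to PE: ½mv² = mgh
v = √(2gh) = √(2 × 9.81 × 38) = 27.30 m/s

v = 27 m/s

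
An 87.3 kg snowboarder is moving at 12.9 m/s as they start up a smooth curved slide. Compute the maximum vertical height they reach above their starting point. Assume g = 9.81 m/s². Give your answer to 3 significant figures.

h = 8.48 m

By energy conservation, ½mv² = mgh
h = v²/(2g) = 12.9²/(2 × 9.81) = 8.482 m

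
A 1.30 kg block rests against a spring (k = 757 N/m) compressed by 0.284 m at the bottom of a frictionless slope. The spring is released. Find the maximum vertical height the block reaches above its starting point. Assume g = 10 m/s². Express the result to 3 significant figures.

h = 2.35 m

At maximum height the block is at rest, so ½kx² = mgh
h = kx²/(2mg) = (757)(0.284)²/(2 × 1.30 × 10) = 2.348 m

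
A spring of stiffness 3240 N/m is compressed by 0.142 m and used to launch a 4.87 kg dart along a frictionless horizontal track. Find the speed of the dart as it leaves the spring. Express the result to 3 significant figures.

v = 3.66 m/s

Spring PE converts entirely to kinetic energy: ½kx² = ½mv²
v = x√(k/m) = 0.142 × √(3240/4.87) = 3.663 m/s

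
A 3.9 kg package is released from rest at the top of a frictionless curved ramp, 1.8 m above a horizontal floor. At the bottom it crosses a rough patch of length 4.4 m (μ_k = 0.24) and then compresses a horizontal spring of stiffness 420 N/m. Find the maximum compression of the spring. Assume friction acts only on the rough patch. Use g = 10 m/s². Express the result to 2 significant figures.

x = 0.37 m

Initial energy: E₁ = mgh = (3.9)(10)(1.8) = 70.200 J
Friction removes W_f = μ_k mg d = (0.24)(3.9)(10)(4.4) = 41.18 J
Energy reaching the spring: E = 70.200 − 41.18 = 29.016 J
At max compression ½kx² = E ⇒ x = √(2E/k) = √(2 × 29.016/420) = 0.3717 m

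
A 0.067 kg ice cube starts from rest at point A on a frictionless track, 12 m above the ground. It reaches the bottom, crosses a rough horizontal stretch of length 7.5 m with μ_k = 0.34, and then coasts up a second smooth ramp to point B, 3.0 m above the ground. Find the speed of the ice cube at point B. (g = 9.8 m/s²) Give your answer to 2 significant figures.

Energy at A: mgh₁ = (0.067)(9.8)(12) = 7.8792 J
Friction loss: W_f = μ_k mg d = 1.674 J
At B: ½mv² + mgh₂ = mgh₁ − W_f
½mv² = 7.8792 − 1.674 − 1.9698 = 4.2351 J
v = √(2 × 4.2351/0.067) = 11.24 m/s

v = 11 m/s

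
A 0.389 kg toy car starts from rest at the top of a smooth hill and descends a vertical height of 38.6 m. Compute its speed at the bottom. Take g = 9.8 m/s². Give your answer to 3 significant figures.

v = 27.5 m/s

Energy conservation between the two points: mgh = ½mv²
v = √(2gh) = √(2 × 9.8 × 38.6) = √756.56 = 27.51 m/s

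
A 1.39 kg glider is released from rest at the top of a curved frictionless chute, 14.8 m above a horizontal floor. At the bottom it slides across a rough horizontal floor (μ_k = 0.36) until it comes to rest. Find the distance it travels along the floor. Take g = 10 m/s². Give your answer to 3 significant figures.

d = 41.1 m

Energy bookkeeping (friction removes W_f = μ_k N d):
At rest all PE has been dissipated by friction: mgh = μ_k m g d
d = h/μ_k = 14.8/0.36 = 41.11 m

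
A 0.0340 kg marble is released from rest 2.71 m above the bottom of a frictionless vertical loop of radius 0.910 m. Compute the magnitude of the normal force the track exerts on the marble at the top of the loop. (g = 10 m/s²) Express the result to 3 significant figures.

N = 0.325 N

Energy from release to top (height 2r): mgh = ½mv_top² + mg(2r)
v_top² = 2g(h − 2r) = 2(10)(2.71 − 1.820) = 17.800 m²/s²
At the top, both N and weight point toward the centre: N + mg = mv_top²/r
N = m(v_top²/r − g) = 0.0340(17.800/0.910 − 10) = 0.3251 N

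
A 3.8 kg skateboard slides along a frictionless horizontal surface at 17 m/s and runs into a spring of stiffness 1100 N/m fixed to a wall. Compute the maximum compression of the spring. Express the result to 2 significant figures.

x = 1.0 m

Conservation of energy between contact and max compression: ½mv² = ½kx²
x = v√(m/k) = 17 × √(3.8/1100) = 0.9992 m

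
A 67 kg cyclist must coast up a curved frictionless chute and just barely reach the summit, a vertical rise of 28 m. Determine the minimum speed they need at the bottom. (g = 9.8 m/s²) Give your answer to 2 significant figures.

At the top they are momentarily at rest, so all KE converts to PE: ½mv² = mgh
v = √(2gh) = √(2 × 9.8 × 28) = 23.43 m/s

v = 23 m/s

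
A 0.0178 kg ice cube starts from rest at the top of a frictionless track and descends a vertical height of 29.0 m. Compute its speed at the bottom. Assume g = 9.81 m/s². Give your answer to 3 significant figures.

Energy conservation between the two points: mgh = ½mv²
v = √(2gh) = √(2 × 9.81 × 29.0) = √568.98 = 23.85 m/s

v = 23.9 m/s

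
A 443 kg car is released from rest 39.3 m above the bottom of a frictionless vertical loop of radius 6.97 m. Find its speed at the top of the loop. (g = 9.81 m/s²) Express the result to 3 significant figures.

v = 22.3 m/s

Energy conservation: mgh = ½mv_top² + mg(2r)
v_top² = 2g(h − 2r) = 2(9.81)(39.3 − 13.94) = 497.6
v_top = 22.31 m/s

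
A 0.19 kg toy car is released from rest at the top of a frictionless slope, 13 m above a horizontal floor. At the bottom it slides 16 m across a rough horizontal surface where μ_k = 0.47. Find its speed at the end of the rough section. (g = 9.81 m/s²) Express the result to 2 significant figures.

Applying the work–energy principle:
mgh = ½mv² + μ_k m g d
W_f = μ_k mg d = (0.47)(0.19)(9.81)(16) = 14.02 J
½mv² = mgh − W_f = 24.231 − 14.02 = 10.214 J
v = √(2 × 10.214/0.19) = 10.37 m/s

v = 10 m/s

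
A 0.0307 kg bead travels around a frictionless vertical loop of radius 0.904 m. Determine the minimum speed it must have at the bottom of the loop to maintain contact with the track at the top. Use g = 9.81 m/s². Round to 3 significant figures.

At the top: mg = mv_top²/r ⇒ v_top² = gr = 8.868 m²/s²
Energy from bottom to top (height 2r): ½mv_bot² = ½mv_top² + mg(2r)
v_bot² = gr + 4gr = 5gr = 44.34
v_bot = √(5gr) = 6.659 m/s

v = 6.66 m/s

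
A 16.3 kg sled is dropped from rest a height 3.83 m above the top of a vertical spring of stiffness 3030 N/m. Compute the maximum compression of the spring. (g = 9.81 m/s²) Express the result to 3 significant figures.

x = 0.691 m

Take the reference level at the top of the uncompressed spring. At max compression the sled has fallen H + x and is momentarily at rest:
mg(H + x) = ½kx²
½(3030)x² − (16.3)(9.81)x − (16.3)(9.81)(3.83) = 0
1515x² − 159.9x − 612.4 = 0
x = [159.9 + √(25569 + 3.7113e+06)]/(2 × 1515) = 0.6908 m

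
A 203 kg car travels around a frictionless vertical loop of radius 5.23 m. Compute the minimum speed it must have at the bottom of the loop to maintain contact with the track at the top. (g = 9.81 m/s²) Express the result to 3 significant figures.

v = 16.0 m/s

At the top: mg = mv_top²/r ⇒ v_top² = gr = 51.31 m²/s²
Energy from bottom to top (height 2r): ½mv_bot² = ½mv_top² + mg(2r)
v_bot² = gr + 4gr = 5gr = 256.5
v_bot = √(5gr) = 16.02 m/s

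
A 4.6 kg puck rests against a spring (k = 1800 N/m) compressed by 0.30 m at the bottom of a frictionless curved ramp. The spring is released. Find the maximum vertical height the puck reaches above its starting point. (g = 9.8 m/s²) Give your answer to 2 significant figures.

h = 1.8 m

At maximum height the puck is at rest, so ½kx² = mgh
h = kx²/(2mg) = (1800)(0.30)²/(2 × 4.6 × 9.8) = 1.797 m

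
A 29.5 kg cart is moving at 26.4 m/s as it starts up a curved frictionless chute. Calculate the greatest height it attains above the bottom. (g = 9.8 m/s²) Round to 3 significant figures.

By energy conservation, ½mv² = mgh
h = v²/(2g) = 26.4²/(2 × 9.8) = 35.56 m

h = 35.6 m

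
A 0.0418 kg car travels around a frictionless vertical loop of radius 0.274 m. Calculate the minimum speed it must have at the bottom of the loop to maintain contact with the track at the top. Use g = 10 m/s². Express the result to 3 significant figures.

At the top: mg = mv_top²/r ⇒ v_top² = gr = 2.740 m²/s²
Energy from bottom to top (height 2r): ½mv_bot² = ½mv_top² + mg(2r)
v_bot² = gr + 4gr = 5gr = 13.70
v_bot = √(5gr) = 3.701 m/s

v = 3.70 m/s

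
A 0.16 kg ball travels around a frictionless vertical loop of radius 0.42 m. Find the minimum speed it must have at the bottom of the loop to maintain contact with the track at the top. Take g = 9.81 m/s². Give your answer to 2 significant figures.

v = 4.5 m/s

At the top: mg = mv_top²/r ⇒ v_top² = gr = 4.120 m²/s²
Energy from bottom to top (height 2r): ½mv_bot² = ½mv_top² + mg(2r)
v_bot² = gr + 4gr = 5gr = 20.60
v_bot = √(5gr) = 4.539 m/s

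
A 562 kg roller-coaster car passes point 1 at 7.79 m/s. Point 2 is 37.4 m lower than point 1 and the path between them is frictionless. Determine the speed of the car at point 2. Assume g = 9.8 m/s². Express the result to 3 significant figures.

Energy conservation between the two points: ½mv₀² + mgh = ½mv²
The mass cancels from both sides.
v² = v₀² + 2gh = (7.79)² + 2(9.8)(37.4) = 793.72
v = √793.72 = 28.17 m/s

v = 28.2 m/s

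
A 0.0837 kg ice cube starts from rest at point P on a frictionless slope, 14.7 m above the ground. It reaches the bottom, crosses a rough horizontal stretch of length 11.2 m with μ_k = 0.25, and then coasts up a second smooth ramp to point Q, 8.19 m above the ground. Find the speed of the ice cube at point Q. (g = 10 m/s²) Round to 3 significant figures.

Energy at P: mgh₁ = (0.0837)(10)(14.7) = 12.304 J
Friction loss: W_f = μ_k mg d = 2.344 J
At Q: ½mv² + mgh₂ = mgh₁ − W_f
½mv² = 12.304 − 2.344 − 6.8550 = 3.1053 J
v = √(2 × 3.1053/0.0837) = 8.614 m/s

v = 8.61 m/s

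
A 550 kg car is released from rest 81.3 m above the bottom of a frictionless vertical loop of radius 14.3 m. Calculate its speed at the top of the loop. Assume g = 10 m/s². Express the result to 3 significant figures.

v = 32.5 m/s

Energy conservation: mgh = ½mv_top² + mg(2r)
v_top² = 2g(h − 2r) = 2(10)(81.3 − 28.60) = 1054
v_top = 32.47 m/s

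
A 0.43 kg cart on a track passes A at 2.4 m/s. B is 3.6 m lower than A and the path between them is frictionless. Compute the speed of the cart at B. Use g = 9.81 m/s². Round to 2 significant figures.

v = 8.7 m/s

Mechanical energy is conserved (no friction): ½mv₀² + mgh = ½mv²
v² = v₀² + 2gh = (2.4)² + 2(9.81)(3.6) = 76.392
v = √76.392 = 8.740 m/s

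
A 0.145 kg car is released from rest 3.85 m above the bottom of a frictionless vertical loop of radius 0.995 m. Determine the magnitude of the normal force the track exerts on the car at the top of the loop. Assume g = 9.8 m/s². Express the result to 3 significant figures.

Energy from release to top (height 2r): mgh = ½mv_top² + mg(2r)
v_top² = 2g(h − 2r) = 2(9.8)(3.85 − 1.990) = 36.456 m²/s²
At the top, both N and weight point toward the centre: N + mg = mv_top²/r
N = m(v_top²/r − g) = 0.145(36.456/0.995 − 9.8) = 3.892 N

N = 3.89 N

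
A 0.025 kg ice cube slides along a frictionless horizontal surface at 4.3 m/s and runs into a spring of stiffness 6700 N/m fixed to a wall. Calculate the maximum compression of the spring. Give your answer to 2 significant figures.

All KE is stored as spring PE at maximum compression: ½mv² = ½kx²
x = v√(m/k) = 4.3 × √(0.025/6700) = 0.008306 m

x = 0.0083 m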